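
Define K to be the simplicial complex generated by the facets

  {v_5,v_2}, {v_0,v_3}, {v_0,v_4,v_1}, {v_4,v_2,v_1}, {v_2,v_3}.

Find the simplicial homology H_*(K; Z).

Take the total order v_0 < v_1 < v_2 < v_3 < v_4 < v_5 on the vertex set. Then K (dimension 2) consists of the simplices:

  0-simplices (6): [v_0], [v_1], [v_2], [v_3], [v_4], [v_5]
  1-simplices (8): [v_0,v_1], [v_0,v_3], [v_0,v_4], [v_1,v_2], [v_1,v_4], [v_2,v_3], [v_2,v_4], [v_2,v_5]
  2-simplices (2): [v_0,v_1,v_4], [v_1,v_2,v_4]

so the chain groups are C_0 ≅ Z^6, C_1 ≅ Z^8, C_2 ≅ Z^2.

∂_1: C_1 → C_0 sends each edge [p,q] (with p < q) to q − p. For instance
  ∂[v_0,v_4] = [v_4] − [v_0].
The resulting 6×8 matrix has rank 5, and its Smith normal form has invariant factors (1,1,1,1,1).

The boundary map ∂_2: C_2 → C_1 sends each 2-simplex [p,q,r] to [q,r] − [p,r] + [p,q]. For instance
  ∂[v_0,v_1,v_4] = [v_1,v_4] − [v_0,v_4] + [v_0,v_1],
  ∂[v_1,v_2,v_4] = [v_2,v_4] − [v_1,v_4] + [v_1,v_2].
This gives a 8×2 integer matrix of rank 2; reducing to Smith normal form yields diagonal entries (1,1).

From H_k ≅ ker(∂_k) / im(∂_{k+1}) we obtain:

  H_0: rank C_0 − rank ∂_1 = 6 − 5 = 1, and the invariant factors of ∂_1 are all 1, so H_0 ≅ Z.
  H_1: rank ker ∂_1 − rank ∂_2 = (8 − 5) − 2 = 1, and the invariant factors of ∂_2 are all 1, so H_1 ≅ Z.
  H_2: rank ker ∂_2 − rank ∂_3 = (2 − 2) − 0 = 0, and there is no ∂_3, so H_2 ≅ 0.

H_0 ≅ Z,  H_1 ≅ Z,  H_2 = 0.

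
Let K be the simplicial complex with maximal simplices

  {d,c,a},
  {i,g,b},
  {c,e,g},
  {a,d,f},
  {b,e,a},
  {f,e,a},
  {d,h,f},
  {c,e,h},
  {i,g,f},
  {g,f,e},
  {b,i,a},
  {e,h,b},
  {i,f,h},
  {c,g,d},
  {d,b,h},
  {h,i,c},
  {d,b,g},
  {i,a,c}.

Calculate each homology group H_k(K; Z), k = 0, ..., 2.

Order the vertices as a < b < c < d < e < f < g < h < i. Listing each simplex with vertices in this order, K has dimension 2 with simplices:

  0-simplices (9): a, b, c, d, e, f, g, h, i
  1-simplices (27): ab, ac, ad, ae, af, ai, bd, be, bg, bh, bi, cd, ce, cg, ch, ci, df, dg, dh, ef, eg, eh, fg, fh, fi, gi, hi
  2-simplices (18): abe, abi, acd, aci, adf, aef, bdg, bdh, beh, bgi, cdg, ceg, ceh, chi, dfh, efg, fgi, fhi

so the chain groups are C_0 ≅ Z^9, C_1 ≅ Z^27, C_2 ≅ Z^18.

∂_1: C_1 → C_0 sends each edge [p,q] (with p < q) to q − p.
The 9×27 boundary matrix has rank 8 and Smith normal form diag(1,1,1,1,1,1,1,1).

The boundary map ∂_2: C_2 → C_1 acts by ∂[p,q,r] = [q,r] − [p,r] + [p,q]. For instance
  ∂ceh = eh − ch + ce,
  ∂fgi = gi − fi + fg.
As a 27×18 matrix over Z this has rank 17, with invariant factors (1,1,1,1,1,1,1,1,1,1,1,1,1,1,1,1,1).

Computing H_k = (kernel of ∂_k) / (image of ∂_{k+1}):

  H_0: rank C_0 − rank ∂_1 = 9 − 8 = 1, and the invariant factors of ∂_1 are all 1, so H_0 ≅ Z.
  H_1: rank ker ∂_1 − rank ∂_2 = (27 − 8) − 17 = 2, and the invariant factors of ∂_2 are all 1, so H_1 ≅ Z^2.
  H_2: rank ker ∂_2 − rank ∂_3 = (18 − 17) − 0 = 1, and there is no ∂_3, so H_2 ≅ Z.

(K is a triangulation of the torus T^2.)

H_0 = Z,  H_1 = Z^2,  H_2 = Z.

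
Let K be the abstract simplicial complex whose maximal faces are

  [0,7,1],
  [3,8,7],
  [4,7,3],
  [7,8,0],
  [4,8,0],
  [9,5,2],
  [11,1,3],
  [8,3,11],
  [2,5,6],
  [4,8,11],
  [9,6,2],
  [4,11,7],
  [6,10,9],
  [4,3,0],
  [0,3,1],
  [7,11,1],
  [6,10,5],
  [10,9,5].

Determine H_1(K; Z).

Order the vertices as 0 < 1 < 2 < 3 < 4 < 5 < 6 < 7 < 8 < 9 < 10 < 11. Listing each simplex with vertices in this order, K has dimension 2 with simplices:

  0-simplices (12): [0], [1], [2], [3], [4], [5], [6], [7], [8], [9], [10], [11]
  1-simplices (27): (27 of them)
  2-simplices (18): (18 of them)

giving chain groups C_0 ≅ Z^12, C_1 ≅ Z^27, C_2 ≅ Z^18.

The boundary map ∂_1: C_1 → C_0 is given by ∂[p,q] = [q] − [p].
As a 12×27 matrix over Z this has rank 10, with invariant factors (1,1,1,1,1,1,1,1,1,1).

Boundary ∂_2: C_2 → C_1 sends each 2-simplex [p,q,r] to [q,r] − [p,r] + [p,q]. For instance
  ∂[3,4,7] = [4,7] − [3,7] + [3,4],
  ∂[2,5,9] = [5,9] − [2,9] + [2,5].
As a 27×18 matrix over Z this has rank 17, with invariant factors (1,1,1,1,1,1,1,1,1,1,1,1,1,1,1,1,2).

From H_k ≅ ker(∂_k) / im(∂_{k+1}) we obtain:

  H_1: rank ker ∂_1 − rank ∂_2 = (27 − 10) − 17 = 0, and ∂_2 has invariant factor 2 > 1, so H_1 ≅ Z/2.

H_1 = Z/2.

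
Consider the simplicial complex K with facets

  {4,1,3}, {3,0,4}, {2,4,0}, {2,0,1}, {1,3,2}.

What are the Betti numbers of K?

b_0 = 1, b_1 = 1, b_2 = 0.

We work with the vertex ordering 0 < 1 < 2 < 3 < 4. The simplices of K, each written with vertices in increasing order, are:

  0-simplices (5): [0], [1], [2], [3], [4]
  1-simplices (10): [0,1], [0,2], [0,3], [0,4], [1,2], [1,3], [1,4], [2,3], [2,4], [3,4]
  2-simplices (5): [0,1,2], [0,2,4], [0,3,4], [1,2,3], [1,3,4]

giving chain groups C_0 ≅ Z^5, C_1 ≅ Z^10, C_2 ≅ Z^5.

Boundary ∂_1: C_1 → C_0 sends each edge [p,q] (with p < q) to q − p.
As a 5×10 matrix over Z this has rank 4, with invariant factors (1,1,1,1).

∂_2: C_2 → C_1 sends each 2-simplex [p,q,r] to [q,r] − [p,r] + [p,q]. For instance
  ∂[0,2,4] = [2,4] − [0,4] + [0,2],
  ∂[1,2,3] = [2,3] − [1,3] + [1,2].
The 10×5 boundary matrix has rank 5 and Smith normal form diag(1,1,1,1,1).

Reading off H_k = ker ∂_k / im ∂_{k+1}:

  H_0: rank C_0 − rank ∂_1 = 5 − 4 = 1, and the invariant factors of ∂_1 are all 1, so H_0 = Z.
  H_1: rank ker ∂_1 − rank ∂_2 = (10 − 4) − 5 = 1, and the invariant factors of ∂_2 are all 1, so H_1 = Z.
  H_2: rank ker ∂_2 − rank ∂_3 = (5 − 5) − 0 = 0, and there is no ∂_3, so H_2 = 0.

As a check, the Euler characteristic is 5 − 10 + 5 = 0, which agrees with 1 − 1 + 0 = 0.

Hence the Betti numbers are b_0 = 1, b_1 = 1, b_2 = 0.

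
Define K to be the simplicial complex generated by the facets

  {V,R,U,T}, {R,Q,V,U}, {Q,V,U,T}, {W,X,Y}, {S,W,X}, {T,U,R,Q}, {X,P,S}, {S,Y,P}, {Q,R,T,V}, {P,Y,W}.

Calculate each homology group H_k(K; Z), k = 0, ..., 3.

Order the vertices as P < Q < R < S < T < U < V < W < X < Y. Listing each simplex with vertices in this order, K has dimension 3 with simplices:

  0-simplices (10): P, Q, R, S, T, U, V, W, X, Y
  1-simplices (20): PS, PW, PX, PY, QR, QT, QU, QV, RT, RU, RV, SW, SX, SY, TU, TV, UV, WX, WY, XY
  2-simplices (15): PSX, PSY, PWY, QRT, QRU, QRV, QTU, QTV, QUV, RTU, RTV, RUV, SWX, TUV, WXY
  3-simplices (5): QRTU, QRTV, QRUV, QTUV, RTUV

so the chain groups are C_0 ≅ Z^10, C_1 ≅ Z^20, C_2 ≅ Z^15, C_3 ≅ Z^5.

∂_1: C_1 → C_0 sends each edge [p,q] (with p < q) to q − p. For instance
  ∂RT = T − R.
This gives a 10×20 integer matrix of rank 8; reducing to Smith normal form yields diagonal entries (1,1,1,1,1,1,1,1).

∂_2: C_2 → C_1 sends each 2-simplex [p,q,r] to [q,r] − [p,r] + [p,q]. For instance
  ∂QUV = UV − QV + QU,
  ∂QTV = TV − QV + QT.
As a 20×15 matrix over Z this has rank 11, with invariant factors (1,1,1,1,1,1,1,1,1,1,1).

∂_3: C_3 → C_2 sends each 3-simplex σ to the alternating sum Σ_i (−1)^i (σ with its i-th vertex removed). For instance
  ∂QRTV = RTV − QTV + QRV − QRT,
  ∂QRUV = RUV − QUV + QRV − QRU.
The 15×5 boundary matrix has rank 4 and Smith normal form diag(1,1,1,1).

From H_k ≅ ker(∂_k) / im(∂_{k+1}) we obtain:

  H_0: rank C_0 − rank ∂_1 = 10 − 8 = 2, and the invariant factors of ∂_1 are all 1, so H_0 ≅ Z^2.
  H_1: rank ker ∂_1 − rank ∂_2 = (20 − 8) − 11 = 1, and the invariant factors of ∂_2 are all 1, so H_1 ≅ Z.
  H_2: rank ker ∂_2 − rank ∂_3 = (15 − 11) − 4 = 0, and the invariant factors of ∂_3 are all 1, so H_2 ≅ 0.
  H_3: rank ker ∂_3 − rank ∂_4 = (5 − 4) − 0 = 1, and there is no ∂_4, so H_3 ≅ Z.

(K is a triangulation of the disjoint union of the Möbius band and the 3-sphere S^3.)

H_0 ≅ Z^2,  H_1 ≅ Z,  H_2 = 0,  H_3 ≅ Z.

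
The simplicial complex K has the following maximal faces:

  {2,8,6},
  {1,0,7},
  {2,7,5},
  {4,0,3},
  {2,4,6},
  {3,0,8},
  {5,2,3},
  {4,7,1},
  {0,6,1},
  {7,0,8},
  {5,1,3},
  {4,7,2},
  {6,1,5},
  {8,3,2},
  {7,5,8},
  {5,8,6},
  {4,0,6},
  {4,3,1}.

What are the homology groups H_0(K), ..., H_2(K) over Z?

Fix the vertex order 0 < 1 < 2 < 3 < 4 < 5 < 6 < 7 < 8 and write every simplex with vertices in increasing order. Then dim K = 2 and the simplices of K are:

  0-simplices (9): [0], [1], [2], [3], [4], [5], [6], [7], [8]
  1-simplices (27): (27 of them)
  2-simplices (18): [0,1,6], [0,1,7], [0,3,4], [0,3,8], [0,4,6], [0,7,8], [1,3,4], [1,3,5], [1,4,7], [1,5,6], [2,3,5], [2,3,8], [2,4,6], [2,4,7], [2,5,7], [2,6,8], [5,6,8], [5,7,8]

so the chain groups are C_0 ≅ Z^9, C_1 ≅ Z^27, C_2 ≅ Z^18.

∂_1: C_1 → C_0 is given by ∂[p,q] = [q] − [p]. For instance
  ∂[3,5] = [5] − [3].
This gives a 9×27 integer matrix of rank 8; reducing to Smith normal form yields diagonal entries (1,1,1,1,1,1,1,1).

Boundary ∂_2: C_2 → C_1 maps a triangle to the signed sum of its edges. For instance
  ∂[5,6,8] = [6,8] − [5,8] + [5,6],
  ∂[2,4,6] = [4,6] − [2,6] + [2,4].
The resulting 27×18 matrix has rank 18, and its Smith normal form has invariant factors (1,1,1,1,1,1,1,1,1,1,1,1,1,1,1,1,1,2).

From H_k ≅ ker(∂_k) / im(∂_{k+1}) we obtain:

  H_0: rank C_0 − rank ∂_1 = 9 − 8 = 1, and the invariant factors of ∂_1 are all 1, so H_0 = Z.
  H_1: rank ker ∂_1 − rank ∂_2 = (27 − 8) − 18 = 1, and ∂_2 has invariant factor 2 > 1, so H_1 = Z ⊕ Z/2.
  H_2: rank ker ∂_2 − rank ∂_3 = (18 − 18) − 0 = 0, and there is no ∂_3, so H_2 = 0.

H_0 = Z,  H_1 = Z ⊕ Z/2,  H_2 = 0.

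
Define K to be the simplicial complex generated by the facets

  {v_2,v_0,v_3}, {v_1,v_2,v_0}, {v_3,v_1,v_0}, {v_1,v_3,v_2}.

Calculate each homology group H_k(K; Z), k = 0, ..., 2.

H_0 = Z,  H_1 = 0,  H_2 = Z.

Take the total order v_0 < v_1 < v_2 < v_3 on the vertex set. Then K (dimension 2) consists of the simplices:

  0-simplices (4): [v_0], [v_1], [v_2], [v_3]
  1-simplices (6): [v_0,v_1], [v_0,v_2], [v_0,v_3], [v_1,v_2], [v_1,v_3], [v_2,v_3]
  2-simplices (4): [v_0,v_1,v_2], [v_0,v_1,v_3], [v_0,v_2,v_3], [v_1,v_2,v_3]

so the chain groups are C_0 ≅ Z^4, C_1 ≅ Z^6, C_2 ≅ Z^4.

∂_1: C_1 → C_0 is given by ∂[p,q] = [q] − [p].
This gives a 4×6 integer matrix of rank 3; reducing to Smith normal form yields diagonal entries (1,1,1).

Boundary ∂_2: C_2 → C_1 acts by ∂[p,q,r] = [q,r] − [p,r] + [p,q]. For instance
  ∂[v_0,v_1,v_3] = [v_1,v_3] − [v_0,v_3] + [v_0,v_1],
  ∂[v_0,v_2,v_3] = [v_2,v_3] − [v_0,v_3] + [v_0,v_2].
The resulting 6×4 matrix has rank 3, and its Smith normal form has invariant factors (1,1,1).

Reading off H_k = ker ∂_k / im ∂_{k+1}:

  H_0: rank C_0 − rank ∂_1 = 4 − 3 = 1, and the invariant factors of ∂_1 are all 1, so H_0 ≅ Z.
  H_1: rank ker ∂_1 − rank ∂_2 = (6 − 3) − 3 = 0, and the invariant factors of ∂_2 are all 1, so H_1 ≅ 0.
  H_2: rank ker ∂_2 − rank ∂_3 = (4 − 3) − 0 = 1, and there is no ∂_3, so H_2 ≅ Z.

(K is a triangulation of the 2-sphere S^2.)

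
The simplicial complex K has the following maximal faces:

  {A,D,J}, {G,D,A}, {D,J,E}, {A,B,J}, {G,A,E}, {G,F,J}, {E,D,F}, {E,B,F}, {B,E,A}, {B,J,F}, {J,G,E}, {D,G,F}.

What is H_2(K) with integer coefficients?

H_2 = 0.

Order the vertices as A < B < D < E < F < G < J. Listing each simplex with vertices in this order, K has dimension 2 with simplices:

  0-simplices (7): A, B, D, E, F, G, J
  1-simplices (18): AB, AD, AE, AG, AJ, BE, BF, BJ, DE, DF, DG, DJ, EF, EG, EJ, FG, FJ, GJ
  2-simplices (12): ABE, ABJ, ADG, ADJ, AEG, BEF, BFJ, DEF, DEJ, DFG, EGJ, FGJ

giving chain groups C_0 ≅ Z^7, C_1 ≅ Z^18, C_2 ≅ Z^12.

∂_1: C_1 → C_0 maps an edge to its endpoints' difference, ∂[p,q] = q − p. For instance
  ∂AB = B − A.
This gives a 7×18 integer matrix of rank 6; reducing to Smith normal form yields diagonal entries (1,1,1,1,1,1).

The boundary map ∂_2: C_2 → C_1 acts by ∂[p,q,r] = [q,r] − [p,r] + [p,q]. For instance
  ∂ABJ = BJ − AJ + AB,
  ∂AEG = EG − AG + AE.
As a 18×12 matrix over Z this has rank 12, with invariant factors (1,1,1,1,1,1,1,1,1,1,1,2).

Reading off H_k = ker ∂_k / im ∂_{k+1}:

  H_2: rank ker ∂_2 − rank ∂_3 = (12 − 12) − 0 = 0, and there is no ∂_3, so H_2 ≅ 0.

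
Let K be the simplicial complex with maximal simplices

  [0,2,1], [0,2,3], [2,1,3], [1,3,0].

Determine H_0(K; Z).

Order the vertices as 0 < 1 < 2 < 3. Listing each simplex with vertices in this order, K has dimension 2 with simplices:

  0-simplices (4): [0], [1], [2], [3]
  1-simplices (6): [0,1], [0,2], [0,3], [1,2], [1,3], [2,3]
  2-simplices (4): [0,1,2], [0,1,3], [0,2,3], [1,2,3]

so the chain groups are C_0 ≅ Z^4, C_1 ≅ Z^6, C_2 ≅ Z^4.

∂_1: C_1 → C_0 maps an edge to its endpoints' difference, ∂[p,q] = q − p.
The 4×6 boundary matrix has rank 3 and Smith normal form diag(1,1,1).

The boundary map ∂_2: C_2 → C_1 maps a triangle to the signed sum of its edges. For instance
  ∂[0,1,2] = [1,2] − [0,2] + [0,1],
  ∂[0,2,3] = [2,3] − [0,3] + [0,2].
As a 6×4 matrix over Z this has rank 3, with invariant factors (1,1,1).

Computing H_k = (kernel of ∂_k) / (image of ∂_{k+1}):

  H_0: rank C_0 − rank ∂_1 = 4 − 3 = 1, and the invariant factors of ∂_1 are all 1, so H_0 = Z.

H_0 = Z.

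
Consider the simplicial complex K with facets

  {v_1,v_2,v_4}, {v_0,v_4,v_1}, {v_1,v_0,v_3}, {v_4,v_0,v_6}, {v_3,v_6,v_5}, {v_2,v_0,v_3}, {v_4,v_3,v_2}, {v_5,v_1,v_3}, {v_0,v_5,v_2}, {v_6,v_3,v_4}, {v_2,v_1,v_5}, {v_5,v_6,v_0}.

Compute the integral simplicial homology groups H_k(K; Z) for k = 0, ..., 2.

H_0 = Z,  H_1 = Z/2,  H_2 = 0.

Fix the vertex order v_0 < v_1 < v_2 < v_3 < v_4 < v_5 < v_6 and write every simplex with vertices in increasing order. Then dim K = 2 and the simplices of K are:

  0-simplices (7): [v_0], [v_1], [v_2], [v_3], [v_4], [v_5], [v_6]
  1-simplices (18): (18 of them)
  2-simplices (12): (12 of them)

giving chain groups C_0 ≅ Z^7, C_1 ≅ Z^18, C_2 ≅ Z^12.

∂_1: C_1 → C_0 sends each edge [p,q] (with p < q) to q − p. For instance
  ∂[v_3,v_5] = [v_5] − [v_3].
The 7×18 boundary matrix has rank 6 and Smith normal form diag(1,1,1,1,1,1).

∂_2: C_2 → C_1 maps a triangle to the signed sum of its edges. For instance
  ∂[v_0,v_4,v_6] = [v_4,v_6] − [v_0,v_6] + [v_0,v_4],
  ∂[v_1,v_3,v_5] = [v_3,v_5] − [v_1,v_5] + [v_1,v_3].
This gives a 18×12 integer matrix of rank 12; reducing to Smith normal form yields diagonal entries (1,1,1,1,1,1,1,1,1,1,1,2).

Computing H_k = (kernel of ∂_k) / (image of ∂_{k+1}):

  H_0: rank C_0 − rank ∂_1 = 7 − 6 = 1, and the invariant factors of ∂_1 are all 1, so H_0 = Z.
  H_1: rank ker ∂_1 − rank ∂_2 = (18 − 6) − 12 = 0, and ∂_2 has invariant factor 2 > 1, so H_1 = Z/2.
  H_2: rank ker ∂_2 − rank ∂_3 = (12 − 12) − 0 = 0, and there is no ∂_3, so H_2 = 0.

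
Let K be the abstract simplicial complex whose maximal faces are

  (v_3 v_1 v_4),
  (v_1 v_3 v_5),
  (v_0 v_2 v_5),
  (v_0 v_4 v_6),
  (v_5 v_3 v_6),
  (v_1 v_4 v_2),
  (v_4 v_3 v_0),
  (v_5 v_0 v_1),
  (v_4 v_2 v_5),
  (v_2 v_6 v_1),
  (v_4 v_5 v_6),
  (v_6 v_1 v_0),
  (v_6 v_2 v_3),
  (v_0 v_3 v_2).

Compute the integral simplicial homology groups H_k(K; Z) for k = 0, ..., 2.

H_0 = Z,  H_1 = Z^2,  H_2 = Z.

We work with the vertex ordering v_0 < v_1 < v_2 < v_3 < v_4 < v_5 < v_6. The simplices of K, each written with vertices in increasing order, are:

  0-simplices (7): [v_0], [v_1], [v_2], [v_3], [v_4], [v_5], [v_6]
  1-simplices (21): (21 of them)
  2-simplices (14): (14 of them)

giving chain groups C_0 ≅ Z^7, C_1 ≅ Z^21, C_2 ≅ Z^14.

Boundary ∂_1: C_1 → C_0 maps an edge to its endpoints' difference, ∂[p,q] = q − p. For instance
  ∂[v_1,v_4] = [v_4] − [v_1].
This gives a 7×21 integer matrix of rank 6; reducing to Smith normal form yields diagonal entries (1,1,1,1,1,1).

The boundary map ∂_2: C_2 → C_1 acts by ∂[p,q,r] = [q,r] − [p,r] + [p,q]. For instance
  ∂[v_2,v_4,v_5] = [v_4,v_5] − [v_2,v_5] + [v_2,v_4],
  ∂[v_1,v_2,v_4] = [v_2,v_4] − [v_1,v_4] + [v_1,v_2].
The resulting 21×14 matrix has rank 13, and its Smith normal form has invariant factors (1,1,1,1,1,1,1,1,1,1,1,1,1).

Reading off H_k = ker ∂_k / im ∂_{k+1}:

  H_0: rank C_0 − rank ∂_1 = 7 − 6 = 1, and the invariant factors of ∂_1 are all 1, so H_0 = Z.
  H_1: rank ker ∂_1 − rank ∂_2 = (21 − 6) − 13 = 2, and the invariant factors of ∂_2 are all 1, so H_1 = Z^2.
  H_2: rank ker ∂_2 − rank ∂_3 = (14 − 13) − 0 = 1, and there is no ∂_3, so H_2 = Z.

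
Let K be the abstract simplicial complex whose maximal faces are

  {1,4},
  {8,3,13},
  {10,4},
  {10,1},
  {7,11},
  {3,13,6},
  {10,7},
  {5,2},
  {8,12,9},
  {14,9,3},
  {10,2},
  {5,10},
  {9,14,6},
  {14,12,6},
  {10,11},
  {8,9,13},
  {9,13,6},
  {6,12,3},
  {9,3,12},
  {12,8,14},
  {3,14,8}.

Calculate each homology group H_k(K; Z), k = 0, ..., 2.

H_0 = Z^2,  H_1 = Z^3 × Z/2,  H_2 = 0.

Order the vertices as 1 < 2 < 3 < 4 < 5 < 6 < 7 < 8 < 9 < 10 < 11 < 12 < 13 < 14. Listing each simplex with vertices in this order, K has dimension 2 with simplices:

  0-simplices (14): [1], [2], [3], [4], [5], [6], [7], [8], [9], [10], [11], [12], [13], [14]
  1-simplices (27): (27 of them)
  2-simplices (12): [3,6,12], [3,6,13], [3,8,13], [3,8,14], [3,9,12], [3,9,14], [6,9,13], [6,9,14], [6,12,14], [8,9,12], [8,9,13], [8,12,14]

so the chain groups are C_0 ≅ Z^14, C_1 ≅ Z^27, C_2 ≅ Z^12.

Boundary ∂_1: C_1 → C_0 is given by ∂[p,q] = [q] − [p]. For instance
  ∂[6,12] = [12] − [6].
This gives a 14×27 integer matrix of rank 12; reducing to Smith normal form yields diagonal entries (1,1,1,1,1,1,1,1,1,1,1,1).

Boundary ∂_2: C_2 → C_1 acts by ∂[p,q,r] = [q,r] − [p,r] + [p,q]. For instance
  ∂[6,9,13] = [9,13] − [6,13] + [6,9],
  ∂[3,8,13] = [8,13] − [3,13] + [3,8].
As a 27×12 matrix over Z this has rank 12, with invariant factors (1,1,1,1,1,1,1,1,1,1,1,2).

Reading off H_k = ker ∂_k / im ∂_{k+1}:

  H_0: rank C_0 − rank ∂_1 = 14 − 12 = 2, and the invariant factors of ∂_1 are all 1, so H_0 ≅ Z^2.
  H_1: rank ker ∂_1 − rank ∂_2 = (27 − 12) − 12 = 3, and ∂_2 has invariant factor 2 > 1, so H_1 ≅ Z^3 × Z/2.
  H_2: rank ker ∂_2 − rank ∂_3 = (12 − 12) − 0 = 0, and there is no ∂_3, so H_2 ≅ 0.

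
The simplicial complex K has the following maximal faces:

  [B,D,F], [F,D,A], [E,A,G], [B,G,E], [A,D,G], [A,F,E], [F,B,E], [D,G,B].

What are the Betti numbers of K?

We work with the vertex ordering A < B < D < E < F < G. The simplices of K, each written with vertices in increasing order, are:

  0-simplices (6): A, B, D, E, F, G
  1-simplices (12): AD, AE, AF, AG, BD, BE, BF, BG, DF, DG, EF, EG
  2-simplices (8): ADF, ADG, AEF, AEG, BDF, BDG, BEF, BEG

giving chain groups C_0 ≅ Z^6, C_1 ≅ Z^12, C_2 ≅ Z^8.

Boundary ∂_1: C_1 → C_0 maps an edge to its endpoints' difference, ∂[p,q] = q − p. For instance
  ∂BE = E − B.
This gives a 6×12 integer matrix of rank 5; reducing to Smith normal form yields diagonal entries (1,1,1,1,1).

Boundary ∂_2: C_2 → C_1 acts by ∂[p,q,r] = [q,r] − [p,r] + [p,q]. For instance
  ∂AEG = EG − AG + AE,
  ∂BEG = EG − BG + BE.
The resulting 12×8 matrix has rank 7, and its Smith normal form has invariant factors (1,1,1,1,1,1,1).

From H_k ≅ ker(∂_k) / im(∂_{k+1}) we obtain:

  H_0: rank C_0 − rank ∂_1 = 6 − 5 = 1, and the invariant factors of ∂_1 are all 1, so H_0 ≅ Z.
  H_1: rank ker ∂_1 − rank ∂_2 = (12 − 5) − 7 = 0, and the invariant factors of ∂_2 are all 1, so H_1 ≅ 0.
  H_2: rank ker ∂_2 − rank ∂_3 = (8 − 7) − 0 = 1, and there is no ∂_3, so H_2 ≅ Z.

Hence the Betti numbers are b_0 = 1, b_1 = 0, b_2 = 1.

b_0 = 1, b_1 = 0, b_2 = 1.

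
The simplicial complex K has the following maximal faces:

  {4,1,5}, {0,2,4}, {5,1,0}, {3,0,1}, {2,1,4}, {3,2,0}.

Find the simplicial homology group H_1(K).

Order the vertices as 0 < 1 < 2 < 3 < 4 < 5. Listing each simplex with vertices in this order, K has dimension 2 with simplices:

  0-simplices (6): [0], [1], [2], [3], [4], [5]
  1-simplices (12): [0,1], [0,2], [0,3], [0,4], [0,5], [1,2], [1,3], [1,4], [1,5], [2,3], [2,4], [4,5]
  2-simplices (6): [0,1,3], [0,1,5], [0,2,3], [0,2,4], [1,2,4], [1,4,5]

Hence C_0 ≅ Z^6, C_1 ≅ Z^12, C_2 ≅ Z^6.

The boundary map ∂_1: C_1 → C_0 sends each edge [p,q] (with p < q) to q − p.
The 6×12 boundary matrix has rank 5 and Smith normal form diag(1,1,1,1,1).

The boundary map ∂_2: C_2 → C_1 acts by ∂[p,q,r] = [q,r] − [p,r] + [p,q]. For instance
  ∂[1,4,5] = [4,5] − [1,5] + [1,4],
  ∂[1,2,4] = [2,4] − [1,4] + [1,2].
The 12×6 boundary matrix has rank 6 and Smith normal form diag(1,1,1,1,1,1).

Now H_k = ker ∂_k / im ∂_{k+1}, so:

  H_1: rank ker ∂_1 − rank ∂_2 = (12 − 5) − 6 = 1, and the invariant factors of ∂_2 are all 1, so H_1 = Z.

H_1 ≅ Z.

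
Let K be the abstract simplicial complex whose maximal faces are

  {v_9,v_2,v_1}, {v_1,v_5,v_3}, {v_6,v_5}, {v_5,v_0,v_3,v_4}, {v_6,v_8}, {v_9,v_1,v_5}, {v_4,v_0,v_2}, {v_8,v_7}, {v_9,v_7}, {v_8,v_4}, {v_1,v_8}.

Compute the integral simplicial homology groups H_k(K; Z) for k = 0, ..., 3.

Fix the vertex order v_0 < v_1 < v_2 < v_3 < v_4 < v_5 < v_6 < v_7 < v_8 < v_9 and write every simplex with vertices in increasing order. Then dim K = 3 and the simplices of K are:

  0-simplices (10): [v_0], [v_1], [v_2], [v_3], [v_4], [v_5], [v_6], [v_7], [v_8], [v_9]
  1-simplices (20): (20 of them)
  2-simplices (8): [v_0,v_2,v_4], [v_0,v_3,v_4], [v_0,v_3,v_5], [v_0,v_4,v_5], [v_1,v_2,v_9], [v_1,v_3,v_5], [v_1,v_5,v_9], [v_3,v_4,v_5]
  3-simplices (1): [v_0,v_3,v_4,v_5]

giving chain groups C_0 ≅ Z^10, C_1 ≅ Z^20, C_2 ≅ Z^8, C_3 ≅ Z^1.

Boundary ∂_1: C_1 → C_0 maps an edge to its endpoints' difference, ∂[p,q] = q − p.
The resulting 10×20 matrix has rank 9, and its Smith normal form has invariant factors (1,1,1,1,1,1,1,1,1).

The boundary map ∂_2: C_2 → C_1 maps a triangle to the signed sum of its edges. For instance
  ∂[v_0,v_3,v_4] = [v_3,v_4] − [v_0,v_4] + [v_0,v_3],
  ∂[v_0,v_2,v_4] = [v_2,v_4] − [v_0,v_4] + [v_0,v_2].
As a 20×8 matrix over Z this has rank 7, with invariant factors (1,1,1,1,1,1,1).

The boundary map ∂_3: C_3 → C_2 sends each 3-simplex σ to the alternating sum Σ_i (−1)^i (σ with its i-th vertex removed). For instance
  ∂[v_0,v_3,v_4,v_5] = [v_3,v_4,v_5] − [v_0,v_4,v_5] + [v_0,v_3,v_5] − [v_0,v_3,v_4].
The resulting 8×1 matrix has rank 1, and its Smith normal form has invariant factors (1).

Computing H_k = (kernel of ∂_k) / (image of ∂_{k+1}):

  H_0: rank C_0 − rank ∂_1 = 10 − 9 = 1, and the invariant factors of ∂_1 are all 1, so H_0 ≅ Z.
  H_1: rank ker ∂_1 − rank ∂_2 = (20 − 9) − 7 = 4, and the invariant factors of ∂_2 are all 1, so H_1 ≅ Z^4.
  H_2: rank ker ∂_2 − rank ∂_3 = (8 − 7) − 1 = 0, and the invariant factors of ∂_3 are all 1, so H_2 ≅ 0.
  H_3: rank ker ∂_3 − rank ∂_4 = (1 − 1) − 0 = 0, and there is no ∂_4, so H_3 ≅ 0.

H_0 = Z,  H_1 = Z^4,  H_2 = 0,  H_3 = 0.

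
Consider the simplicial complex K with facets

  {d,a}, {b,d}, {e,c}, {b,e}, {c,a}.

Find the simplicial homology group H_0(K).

H_0 = Z.

Fix the vertex order a < b < c < d < e and write every simplex with vertices in increasing order. Then dim K = 1 and the simplices of K are:

  0-simplices (5): a, b, c, d, e
  1-simplices (5): ac, ad, bd, be, ce

so the chain groups are C_0 ≅ Z^5, C_1 ≅ Z^5.

Boundary ∂_1: C_1 → C_0 sends each edge [p,q] (with p < q) to q − p.
This gives a 5×5 integer matrix of rank 4; reducing to Smith normal form yields diagonal entries (1,1,1,1).

Computing H_k = (kernel of ∂_k) / (image of ∂_{k+1}):

  H_0: rank C_0 − rank ∂_1 = 5 − 4 = 1, and the invariant factors of ∂_1 are all 1, so H_0 = Z.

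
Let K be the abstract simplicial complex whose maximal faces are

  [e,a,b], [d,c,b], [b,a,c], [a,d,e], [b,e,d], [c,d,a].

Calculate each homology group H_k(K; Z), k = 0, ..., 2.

K has 5 vertices, 9 edges, 6 triangles.
rank ∂_0 = 0, rank ∂_1 = 4 ⇒ b_0 = 5 − 0 − 4 = 1; all invariant factors of ∂_1 are 1 so no torsion. So H_0 ≅ Z.
rank ∂_1 = 4, rank ∂_2 = 5 ⇒ b_1 = 9 − 4 − 5 = 0; all invariant factors of ∂_2 are 1 so no torsion. So H_1 ≅ 0.
rank ∂_2 = 5, rank ∂_3 = 0 ⇒ b_2 = 6 − 5 − 0 = 1. So H_2 ≅ Z.

H_0 ≅ Z,  H_1 = 0,  H_2 ≅ Z.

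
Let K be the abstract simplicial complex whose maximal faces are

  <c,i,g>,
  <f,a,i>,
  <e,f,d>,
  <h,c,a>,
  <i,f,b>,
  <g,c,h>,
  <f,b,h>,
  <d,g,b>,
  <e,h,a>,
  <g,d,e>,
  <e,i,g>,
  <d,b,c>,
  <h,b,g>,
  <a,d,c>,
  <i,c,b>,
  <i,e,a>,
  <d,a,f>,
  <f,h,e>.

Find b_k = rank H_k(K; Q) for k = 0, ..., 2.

We work with the vertex ordering a < b < c < d < e < f < g < h < i. The simplices of K, each written with vertices in increasing order, are:

  0-simplices (9): a, b, c, d, e, f, g, h, i
  1-simplices (27): ac, ad, ae, af, ah, ai, bc, bd, bf, bg, bh, bi, cd, cg, ch, ci, de, df, dg, ef, eg, eh, ei, fh, fi, gh, gi
  2-simplices (18): acd, ach, adf, aeh, aei, afi, bcd, bci, bdg, bfh, bfi, bgh, cgh, cgi, def, deg, efh, egi

Hence C_0 ≅ Z^9, C_1 ≅ Z^27, C_2 ≅ Z^18.

∂_1: C_1 → C_0 is given by ∂[p,q] = [q] − [p]. For instance
  ∂bh = h − b.
As a 9×27 matrix over Z this has rank 8, with invariant factors (1,1,1,1,1,1,1,1).

The boundary map ∂_2: C_2 → C_1 maps a triangle to the signed sum of its edges. For instance
  ∂bci = ci − bi + bc,
  ∂bgh = gh − bh + bg.
The 27×18 boundary matrix has rank 18 and Smith normal form diag(1,1,1,1,1,1,1,1,1,1,1,1,1,1,1,1,1,2).

Now H_k = ker ∂_k / im ∂_{k+1}, so:

  H_0: rank C_0 − rank ∂_1 = 9 − 8 = 1, and the invariant factors of ∂_1 are all 1, so H_0 = Z.
  H_1: rank ker ∂_1 − rank ∂_2 = (27 − 8) − 18 = 1, and ∂_2 has invariant factor 2 > 1, so H_1 = Z ⊕ Z/2.
  H_2: rank ker ∂_2 − rank ∂_3 = (18 − 18) − 0 = 0, and there is no ∂_3, so H_2 = 0.

Hence the Betti numbers are b_0 = 1, b_1 = 1, b_2 = 0.

b_0 = 1, b_1 = 1, b_2 = 0.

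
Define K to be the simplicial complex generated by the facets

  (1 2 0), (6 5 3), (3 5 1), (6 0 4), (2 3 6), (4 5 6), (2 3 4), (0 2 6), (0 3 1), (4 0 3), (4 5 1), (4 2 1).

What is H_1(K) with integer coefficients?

Order the vertices as 0 < 1 < 2 < 3 < 4 < 5 < 6. Listing each simplex with vertices in this order, K has dimension 2 with simplices:

  0-simplices (7): [0], [1], [2], [3], [4], [5], [6]
  1-simplices (18): [0,1], [0,2], [0,3], [0,4], [0,6], [1,2], [1,3], [1,4], [1,5], [2,3], [2,4], [2,6], [3,4], [3,5], [3,6], [4,5], [4,6], [5,6]
  2-simplices (12): [0,1,2], [0,1,3], [0,2,6], [0,3,4], [0,4,6], [1,2,4], [1,3,5], [1,4,5], [2,3,4], [2,3,6], [3,5,6], [4,5,6]

giving chain groups C_0 ≅ Z^7, C_1 ≅ Z^18, C_2 ≅ Z^12.

The boundary map ∂_1: C_1 → C_0 sends each edge [p,q] (with p < q) to q − p. For instance
  ∂[2,3] = [3] − [2].
The resulting 7×18 matrix has rank 6, and its Smith normal form has invariant factors (1,1,1,1,1,1).

Boundary ∂_2: C_2 → C_1 maps a triangle to the signed sum of its edges. For instance
  ∂[0,3,4] = [3,4] − [0,4] + [0,3],
  ∂[4,5,6] = [5,6] − [4,6] + [4,5].
The resulting 18×12 matrix has rank 12, and its Smith normal form has invariant factors (1,1,1,1,1,1,1,1,1,1,1,2).

Reading off H_k = ker ∂_k / im ∂_{k+1}:

  H_1: rank ker ∂_1 − rank ∂_2 = (18 − 6) − 12 = 0, and ∂_2 has invariant factor 2 > 1, so H_1 ≅ Z_2.

H_1 ≅ Z_2.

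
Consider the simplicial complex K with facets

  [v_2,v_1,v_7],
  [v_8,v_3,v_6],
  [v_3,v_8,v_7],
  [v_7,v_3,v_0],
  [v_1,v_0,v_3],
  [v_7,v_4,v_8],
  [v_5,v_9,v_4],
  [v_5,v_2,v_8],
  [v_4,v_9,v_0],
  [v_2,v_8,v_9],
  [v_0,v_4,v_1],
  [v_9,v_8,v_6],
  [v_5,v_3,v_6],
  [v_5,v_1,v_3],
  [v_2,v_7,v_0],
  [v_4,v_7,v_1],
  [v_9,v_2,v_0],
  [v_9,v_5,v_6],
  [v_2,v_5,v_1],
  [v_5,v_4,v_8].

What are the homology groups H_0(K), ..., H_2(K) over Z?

H_0 = Z,  H_1 = Z × Z/2,  H_2 = 0.

Order the vertices as v_0 < v_1 < v_2 < v_3 < v_4 < v_5 < v_6 < v_7 < v_8 < v_9. Listing each simplex with vertices in this order, K has dimension 2 with simplices:

  0-simplices (10): [v_0], [v_1], [v_2], [v_3], [v_4], [v_5], [v_6], [v_7], [v_8], [v_9]
  1-simplices (30): (30 of them)
  2-simplices (20): (20 of them)

Hence C_0 ≅ Z^10, C_1 ≅ Z^30, C_2 ≅ Z^20.

Boundary ∂_1: C_1 → C_0 maps an edge to its endpoints' difference, ∂[p,q] = q − p. For instance
  ∂[v_4,v_9] = [v_9] − [v_4].
The resulting 10×30 matrix has rank 9, and its Smith normal form has invariant factors (1,1,1,1,1,1,1,1,1).

The boundary map ∂_2: C_2 → C_1 acts by ∂[p,q,r] = [q,r] − [p,r] + [p,q]. For instance
  ∂[v_6,v_8,v_9] = [v_8,v_9] − [v_6,v_9] + [v_6,v_8],
  ∂[v_0,v_2,v_9] = [v_2,v_9] − [v_0,v_9] + [v_0,v_2].
The 30×20 boundary matrix has rank 20 and Smith normal form diag(1,1,1,1,1,1,1,1,1,1,1,1,1,1,1,1,1,1,1,2).

Reading off H_k = ker ∂_k / im ∂_{k+1}:

  H_0: rank C_0 − rank ∂_1 = 10 − 9 = 1, and the invariant factors of ∂_1 are all 1, so H_0 ≅ Z.
  H_1: rank ker ∂_1 − rank ∂_2 = (30 − 9) − 20 = 1, and ∂_2 has invariant factor 2 > 1, so H_1 ≅ Z × Z/2.
  H_2: rank ker ∂_2 − rank ∂_3 = (20 − 20) − 0 = 0, and there is no ∂_3, so H_2 ≅ 0.

As a check, the Euler characteristic is 10 − 30 + 20 = 0, which agrees with 1 − 1 + 0 = 0.
(K is a triangulation of the Klein bottle.)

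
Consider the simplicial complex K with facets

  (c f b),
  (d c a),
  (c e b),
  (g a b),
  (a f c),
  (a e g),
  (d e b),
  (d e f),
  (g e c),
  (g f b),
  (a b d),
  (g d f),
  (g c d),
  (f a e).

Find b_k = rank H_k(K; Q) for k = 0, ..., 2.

Fix the vertex order a < b < c < d < e < f < g and write every simplex with vertices in increasing order. Then dim K = 2 and the simplices of K are:

  0-simplices (7): a, b, c, d, e, f, g
  1-simplices (21): ab, ac, ad, ae, af, ag, bc, bd, be, bf, bg, cd, ce, cf, cg, de, df, dg, ef, eg, fg
  2-simplices (14): abd, abg, acd, acf, aef, aeg, bce, bcf, bde, bfg, cdg, ceg, def, dfg

giving chain groups C_0 ≅ Z^7, C_1 ≅ Z^21, C_2 ≅ Z^14.

The boundary map ∂_1: C_1 → C_0 is given by ∂[p,q] = [q] − [p]. For instance
  ∂bd = d − b.
The 7×21 boundary matrix has rank 6 and Smith normal form diag(1,1,1,1,1,1).

Boundary ∂_2: C_2 → C_1 sends each 2-simplex [p,q,r] to [q,r] − [p,r] + [p,q]. For instance
  ∂def = ef − df + de,
  ∂acd = cd − ad + ac.
This gives a 21×14 integer matrix of rank 13; reducing to Smith normal form yields diagonal entries (1,1,1,1,1,1,1,1,1,1,1,1,1).

Reading off H_k = ker ∂_k / im ∂_{k+1}:

  H_0: rank C_0 − rank ∂_1 = 7 − 6 = 1, and the invariant factors of ∂_1 are all 1, so H_0 = Z.
  H_1: rank ker ∂_1 − rank ∂_2 = (21 − 6) − 13 = 2, and the invariant factors of ∂_2 are all 1, so H_1 = Z^2.
  H_2: rank ker ∂_2 − rank ∂_3 = (14 − 13) − 0 = 1, and there is no ∂_3, so H_2 = Z.

As a check, the Euler characteristic is 7 − 21 + 14 = 0, which agrees with 1 − 2 + 1 = 0.

Hence the Betti numbers are b_0 = 1, b_1 = 2, b_2 = 1.

b_0 = 1, b_1 = 2, b_2 = 1.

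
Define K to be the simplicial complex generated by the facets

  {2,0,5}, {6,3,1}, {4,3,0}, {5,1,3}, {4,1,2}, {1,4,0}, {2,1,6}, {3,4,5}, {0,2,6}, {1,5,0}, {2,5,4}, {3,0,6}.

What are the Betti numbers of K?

Order the vertices as 0 < 1 < 2 < 3 < 4 < 5 < 6. Listing each simplex with vertices in this order, K has dimension 2 with simplices:

  0-simplices (7): [0], [1], [2], [3], [4], [5], [6]
  1-simplices (18): [0,1], [0,2], [0,3], [0,4], [0,5], [0,6], [1,2], [1,3], [1,4], [1,5], [1,6], [2,4], [2,5], [2,6], [3,4], [3,5], [3,6], [4,5]
  2-simplices (12): [0,1,4], [0,1,5], [0,2,5], [0,2,6], [0,3,4], [0,3,6], [1,2,4], [1,2,6], [1,3,5], [1,3,6], [2,4,5], [3,4,5]

Hence C_0 ≅ Z^7, C_1 ≅ Z^18, C_2 ≅ Z^12.

Boundary ∂_1: C_1 → C_0 maps an edge to its endpoints' difference, ∂[p,q] = q − p. For instance
  ∂[3,5] = [5] − [3].
As a 7×18 matrix over Z this has rank 6, with invariant factors (1,1,1,1,1,1).

∂_2: C_2 → C_1 maps a triangle to the signed sum of its edges. For instance
  ∂[0,3,6] = [3,6] − [0,6] + [0,3],
  ∂[1,3,5] = [3,5] − [1,5] + [1,3].
The resulting 18×12 matrix has rank 12, and its Smith normal form has invariant factors (1,1,1,1,1,1,1,1,1,1,1,2).

Reading off H_k = ker ∂_k / im ∂_{k+1}:

  H_0: rank C_0 − rank ∂_1 = 7 − 6 = 1, and the invariant factors of ∂_1 are all 1, so H_0 ≅ Z.
  H_1: rank ker ∂_1 − rank ∂_2 = (18 − 6) − 12 = 0, and ∂_2 has invariant factor 2 > 1, so H_1 ≅ Z/2Z.
  H_2: rank ker ∂_2 − rank ∂_3 = (12 − 12) − 0 = 0, and there is no ∂_3, so H_2 ≅ 0.

As a check, the Euler characteristic is 7 − 18 + 12 = 1, which agrees with 1 − 0 + 0 = 1.

Hence the Betti numbers are b_0 = 1, b_1 = 0, b_2 = 0.

b_0 = 1, b_1 = 0, b_2 = 0.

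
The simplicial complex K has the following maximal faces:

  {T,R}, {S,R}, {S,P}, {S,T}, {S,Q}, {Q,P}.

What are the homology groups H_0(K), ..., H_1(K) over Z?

H_0 ≅ Z,  H_1 ≅ Z^2.

Take the total order P < Q < R < S < T on the vertex set. Then K (dimension 1) consists of the simplices:

  0-simplices (5): P, Q, R, S, T
  1-simplices (6): PQ, PS, QS, RS, RT, ST

so the chain groups are C_0 ≅ Z^5, C_1 ≅ Z^6.

The boundary map ∂_1: C_1 → C_0 is given by ∂[p,q] = [q] − [p].
As a 5×6 matrix over Z this has rank 4, with invariant factors (1,1,1,1).

From H_k ≅ ker(∂_k) / im(∂_{k+1}) we obtain:

  H_0: rank C_0 − rank ∂_1 = 5 − 4 = 1, and the invariant factors of ∂_1 are all 1, so H_0 ≅ Z.
  H_1: rank ker ∂_1 − rank ∂_2 = (6 − 4) − 0 = 2, and there is no ∂_2, so H_1 ≅ Z^2.

As a check, the Euler characteristic is 5 − 6 = -1, which agrees with 1 − 2 = -1.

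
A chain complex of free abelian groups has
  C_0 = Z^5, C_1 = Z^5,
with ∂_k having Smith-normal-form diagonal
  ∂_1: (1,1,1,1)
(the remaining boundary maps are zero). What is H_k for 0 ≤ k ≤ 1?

H_0: b_0 = 5 − 0 − 4 = 1; torsion from ∂_1 factors > 1: none. So H_0 ≅ Z.
H_1: b_1 = 5 − 4 − 0 = 1; torsion from ∂_2 factors > 1: none. So H_1 ≅ Z.

H_0 ≅ Z,  H_1 ≅ Z.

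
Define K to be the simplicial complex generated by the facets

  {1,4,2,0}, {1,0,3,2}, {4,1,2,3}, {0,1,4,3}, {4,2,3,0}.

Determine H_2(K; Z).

H_2 = 0.

Fix the vertex order 0 < 1 < 2 < 3 < 4 and write every simplex with vertices in increasing order. Then dim K = 3 and the simplices of K are:

  0-simplices (5): [0], [1], [2], [3], [4]
  1-simplices (10): [0,1], [0,2], [0,3], [0,4], [1,2], [1,3], [1,4], [2,3], [2,4], [3,4]
  2-simplices (10): [0,1,2], [0,1,3], [0,1,4], [0,2,3], [0,2,4], [0,3,4], [1,2,3], [1,2,4], [1,3,4], [2,3,4]
  3-simplices (5): [0,1,2,3], [0,1,2,4], [0,1,3,4], [0,2,3,4], [1,2,3,4]

so the chain groups are C_0 ≅ Z^5, C_1 ≅ Z^10, C_2 ≅ Z^10, C_3 ≅ Z^5.

The boundary map ∂_1: C_1 → C_0 is given by ∂[p,q] = [q] − [p]. For instance
  ∂[0,1] = [1] − [0].
This gives a 5×10 integer matrix of rank 4; reducing to Smith normal form yields diagonal entries (1,1,1,1).

The boundary map ∂_2: C_2 → C_1 acts by ∂[p,q,r] = [q,r] − [p,r] + [p,q]. For instance
  ∂[0,3,4] = [3,4] − [0,4] + [0,3],
  ∂[0,1,3] = [1,3] − [0,3] + [0,1].
As a 10×10 matrix over Z this has rank 6, with invariant factors (1,1,1,1,1,1).

∂_3: C_3 → C_2 sends each 3-simplex σ to the alternating sum Σ_i (−1)^i (σ with its i-th vertex removed). For instance
  ∂[0,1,3,4] = [1,3,4] − [0,3,4] + [0,1,4] − [0,1,3],
  ∂[0,1,2,4] = [1,2,4] − [0,2,4] + [0,1,4] − [0,1,2].
This gives a 10×5 integer matrix of rank 4; reducing to Smith normal form yields diagonal entries (1,1,1,1).

Now H_k = ker ∂_k / im ∂_{k+1}, so:

  H_2: rank ker ∂_2 − rank ∂_3 = (10 − 6) − 4 = 0, and the invariant factors of ∂_3 are all 1, so H_2 ≅ 0.

(K is a triangulation of the 3-sphere S^3.)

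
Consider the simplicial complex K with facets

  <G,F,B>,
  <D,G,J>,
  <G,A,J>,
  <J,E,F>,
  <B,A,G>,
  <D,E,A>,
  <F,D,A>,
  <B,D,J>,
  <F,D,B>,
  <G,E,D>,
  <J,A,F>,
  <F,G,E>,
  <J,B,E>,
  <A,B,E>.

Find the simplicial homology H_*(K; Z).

Take the total order A < B < D < E < F < G < J on the vertex set. Then K (dimension 2) consists of the simplices:

  0-simplices (7): A, B, D, E, F, G, J
  1-simplices (21): AB, AD, AE, AF, AG, AJ, BD, BE, BF, BG, BJ, DE, DF, DG, DJ, EF, EG, EJ, FG, FJ, GJ
  2-simplices (14): ABE, ABG, ADE, ADF, AFJ, AGJ, BDF, BDJ, BEJ, BFG, DEG, DGJ, EFG, EFJ

so the chain groups are C_0 ≅ Z^7, C_1 ≅ Z^21, C_2 ≅ Z^14.

The boundary map ∂_1: C_1 → C_0 maps an edge to its endpoints' difference, ∂[p,q] = q − p. For instance
  ∂AJ = J − A.
As a 7×21 matrix over Z this has rank 6, with invariant factors (1,1,1,1,1,1).

∂_2: C_2 → C_1 maps a triangle to the signed sum of its edges. For instance
  ∂ABG = BG − AG + AB,
  ∂ADE = DE − AE + AD.
As a 21×14 matrix over Z this has rank 13, with invariant factors (1,1,1,1,1,1,1,1,1,1,1,1,1).

Computing H_k = (kernel of ∂_k) / (image of ∂_{k+1}):

  H_0: rank C_0 − rank ∂_1 = 7 − 6 = 1, and the invariant factors of ∂_1 are all 1, so H_0 = Z.
  H_1: rank ker ∂_1 − rank ∂_2 = (21 − 6) − 13 = 2, and the invariant factors of ∂_2 are all 1, so H_1 = Z^2.
  H_2: rank ker ∂_2 − rank ∂_3 = (14 − 13) − 0 = 1, and there is no ∂_3, so H_2 = Z.

H_0 ≅ Z,  H_1 ≅ Z^2,  H_2 ≅ Z.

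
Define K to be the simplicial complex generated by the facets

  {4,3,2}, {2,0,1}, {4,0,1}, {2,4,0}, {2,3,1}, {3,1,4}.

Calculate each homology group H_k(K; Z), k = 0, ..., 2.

Take the total order 0 < 1 < 2 < 3 < 4 on the vertex set. Then K (dimension 2) consists of the simplices:

  0-simplices (5): [0], [1], [2], [3], [4]
  1-simplices (9): [0,1], [0,2], [0,4], [1,2], [1,3], [1,4], [2,3], [2,4], [3,4]
  2-simplices (6): [0,1,2], [0,1,4], [0,2,4], [1,2,3], [1,3,4], [2,3,4]

Hence C_0 ≅ Z^5, C_1 ≅ Z^9, C_2 ≅ Z^6.

∂_1: C_1 → C_0 is given by ∂[p,q] = [q] − [p]. For instance
  ∂[1,3] = [3] − [1].
This gives a 5×9 integer matrix of rank 4; reducing to Smith normal form yields diagonal entries (1,1,1,1).

Boundary ∂_2: C_2 → C_1 sends each 2-simplex [p,q,r] to [q,r] − [p,r] + [p,q]. For instance
  ∂[1,3,4] = [3,4] − [1,4] + [1,3],
  ∂[2,3,4] = [3,4] − [2,4] + [2,3].
As a 9×6 matrix over Z this has rank 5, with invariant factors (1,1,1,1,1).

Computing H_k = (kernel of ∂_k) / (image of ∂_{k+1}):

  H_0: rank C_0 − rank ∂_1 = 5 − 4 = 1, and the invariant factors of ∂_1 are all 1, so H_0 = Z.
  H_1: rank ker ∂_1 − rank ∂_2 = (9 − 4) − 5 = 0, and the invariant factors of ∂_2 are all 1, so H_1 = 0.
  H_2: rank ker ∂_2 − rank ∂_3 = (6 − 5) − 0 = 1, and there is no ∂_3, so H_2 = Z.

H_0 ≅ Z,  H_1 = 0,  H_2 ≅ Z.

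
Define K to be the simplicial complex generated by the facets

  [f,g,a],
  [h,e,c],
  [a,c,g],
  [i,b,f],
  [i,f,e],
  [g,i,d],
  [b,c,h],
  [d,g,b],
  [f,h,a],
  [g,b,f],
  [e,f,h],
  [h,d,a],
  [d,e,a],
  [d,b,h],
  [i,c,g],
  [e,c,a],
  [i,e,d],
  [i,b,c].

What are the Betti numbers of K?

b_0 = 1, b_1 = 1, b_2 = 0.

We work with the vertex ordering a < b < c < d < e < f < g < h < i. The simplices of K, each written with vertices in increasing order, are:

  0-simplices (9): a, b, c, d, e, f, g, h, i
  1-simplices (27): ac, ad, ae, af, ag, ah, bc, bd, bf, bg, bh, bi, ce, cg, ch, ci, de, dg, dh, di, ef, eh, ei, fg, fh, fi, gi
  2-simplices (18): ace, acg, ade, adh, afg, afh, bch, bci, bdg, bdh, bfg, bfi, ceh, cgi, dei, dgi, efh, efi

so the chain groups are C_0 ≅ Z^9, C_1 ≅ Z^27, C_2 ≅ Z^18.

The boundary map ∂_1: C_1 → C_0 sends each edge [p,q] (with p < q) to q − p. For instance
  ∂bd = d − b.
As a 9×27 matrix over Z this has rank 8, with invariant factors (1,1,1,1,1,1,1,1).

∂_2: C_2 → C_1 sends each 2-simplex [p,q,r] to [q,r] − [p,r] + [p,q]. For instance
  ∂ceh = eh − ch + ce,
  ∂dei = ei − di + de.
The resulting 27×18 matrix has rank 18, and its Smith normal form has invariant factors (1,1,1,1,1,1,1,1,1,1,1,1,1,1,1,1,1,2).

Now H_k = ker ∂_k / im ∂_{k+1}, so:

  H_0: rank C_0 − rank ∂_1 = 9 − 8 = 1, and the invariant factors of ∂_1 are all 1, so H_0 = Z.
  H_1: rank ker ∂_1 − rank ∂_2 = (27 − 8) − 18 = 1, and ∂_2 has invariant factor 2 > 1, so H_1 = Z × Z/2.
  H_2: rank ker ∂_2 − rank ∂_3 = (18 − 18) − 0 = 0, and there is no ∂_3, so H_2 = 0.

Hence the Betti numbers are b_0 = 1, b_1 = 1, b_2 = 0.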